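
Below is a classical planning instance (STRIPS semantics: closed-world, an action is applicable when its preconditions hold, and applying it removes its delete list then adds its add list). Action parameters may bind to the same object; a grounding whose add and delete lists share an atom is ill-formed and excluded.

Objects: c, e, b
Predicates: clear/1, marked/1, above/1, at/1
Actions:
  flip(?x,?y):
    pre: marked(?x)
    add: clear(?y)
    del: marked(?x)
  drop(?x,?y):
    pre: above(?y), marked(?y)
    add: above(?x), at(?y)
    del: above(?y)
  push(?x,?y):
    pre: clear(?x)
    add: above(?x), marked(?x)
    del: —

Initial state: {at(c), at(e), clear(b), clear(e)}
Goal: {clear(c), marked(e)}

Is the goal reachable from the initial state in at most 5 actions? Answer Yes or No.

Yes

1. push(e,c)  →  {above(e), at(c), at(e), clear(b), clear(e), marked(e)}
2. flip(e,c)  →  {above(e), at(c), at(e), clear(b), clear(c), clear(e)}
3. push(e,c)  →  {above(e), at(c), at(e), clear(b), clear(c), clear(e), marked(e)}
optimal plan length = 3; 3 ≤ 5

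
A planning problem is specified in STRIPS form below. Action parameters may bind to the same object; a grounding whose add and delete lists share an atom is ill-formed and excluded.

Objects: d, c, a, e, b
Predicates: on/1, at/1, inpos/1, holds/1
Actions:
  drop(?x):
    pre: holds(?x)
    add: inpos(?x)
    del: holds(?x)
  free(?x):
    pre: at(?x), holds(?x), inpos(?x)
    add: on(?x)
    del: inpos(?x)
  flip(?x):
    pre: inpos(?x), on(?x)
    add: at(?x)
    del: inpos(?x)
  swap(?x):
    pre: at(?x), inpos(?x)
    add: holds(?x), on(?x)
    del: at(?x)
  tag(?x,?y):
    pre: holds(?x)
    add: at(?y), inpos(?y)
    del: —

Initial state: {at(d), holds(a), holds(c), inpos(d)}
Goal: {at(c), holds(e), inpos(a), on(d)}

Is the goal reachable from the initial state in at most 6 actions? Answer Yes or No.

1. drop(a)  →  {at(d), holds(c), inpos(a), inpos(d)}
2. swap(d)  →  {holds(c), holds(d), inpos(a), inpos(d), on(d)}
3. tag(d,c)  →  {at(c), holds(c), holds(d), inpos(a), inpos(c), inpos(d), on(d)}
4. tag(d,e)  →  {at(c), at(e), holds(c), holds(d), inpos(a), inpos(c), inpos(d), inpos(e), on(d)}
5. swap(e)  →  {at(c), holds(c), holds(d), holds(e), inpos(a), inpos(c), inpos(d), inpos(e), on(d), on(e)}
optimal plan length = 5; 5 ≤ 6

Yes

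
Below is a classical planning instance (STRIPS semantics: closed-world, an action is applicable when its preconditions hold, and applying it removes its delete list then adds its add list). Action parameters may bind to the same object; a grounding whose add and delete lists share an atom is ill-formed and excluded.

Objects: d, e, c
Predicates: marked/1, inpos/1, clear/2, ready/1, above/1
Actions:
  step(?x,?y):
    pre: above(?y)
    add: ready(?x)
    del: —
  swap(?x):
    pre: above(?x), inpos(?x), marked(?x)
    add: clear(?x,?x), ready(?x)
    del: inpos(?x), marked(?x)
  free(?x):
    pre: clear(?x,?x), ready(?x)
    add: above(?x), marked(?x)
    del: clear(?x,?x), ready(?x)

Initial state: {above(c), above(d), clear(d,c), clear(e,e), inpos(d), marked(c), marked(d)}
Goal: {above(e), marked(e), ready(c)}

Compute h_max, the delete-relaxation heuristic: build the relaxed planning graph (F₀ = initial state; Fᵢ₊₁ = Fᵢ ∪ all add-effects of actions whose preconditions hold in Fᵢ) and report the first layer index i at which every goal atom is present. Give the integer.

2

F0 = init (7 atoms)
F1 = F0 ∪ {clear(d,d), ready(c), ready(d), ready(e)}  (11 atoms)
F2 = F1 ∪ {above(e), marked(e)}  (13 atoms)
goal ⊆ F2  ⇒  h_max = 2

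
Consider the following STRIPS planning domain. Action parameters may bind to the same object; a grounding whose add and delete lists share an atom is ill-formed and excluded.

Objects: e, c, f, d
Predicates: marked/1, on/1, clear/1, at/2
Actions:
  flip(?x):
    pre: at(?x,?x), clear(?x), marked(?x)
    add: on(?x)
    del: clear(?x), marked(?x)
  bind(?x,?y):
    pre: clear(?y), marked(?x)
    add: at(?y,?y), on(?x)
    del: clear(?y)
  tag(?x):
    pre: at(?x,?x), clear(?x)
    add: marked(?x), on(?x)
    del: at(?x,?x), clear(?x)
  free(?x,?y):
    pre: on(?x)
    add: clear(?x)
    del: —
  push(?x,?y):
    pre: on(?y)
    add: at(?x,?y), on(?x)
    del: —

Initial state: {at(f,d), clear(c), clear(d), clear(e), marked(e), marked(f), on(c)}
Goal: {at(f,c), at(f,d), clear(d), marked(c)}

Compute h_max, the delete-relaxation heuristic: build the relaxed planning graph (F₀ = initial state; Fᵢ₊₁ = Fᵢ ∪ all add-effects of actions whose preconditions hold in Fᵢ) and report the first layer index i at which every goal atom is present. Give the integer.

F0 = init (7 atoms)
F1 = F0 ∪ {at(c,c), at(d,c), at(d,d), at(e,c), at(e,e), at(f,c), on(d), on(e), on(f)}  (16 atoms)
F2 = F1 ∪ {at(c,d), at(c,e), at(c,f), at(d,e), at(d,f), at(e,d), at(e,f), at(f,e), at(f,f), clear(f), marked(c), marked(d)}  (28 atoms)
goal ⊆ F2  ⇒  h_max = 2

2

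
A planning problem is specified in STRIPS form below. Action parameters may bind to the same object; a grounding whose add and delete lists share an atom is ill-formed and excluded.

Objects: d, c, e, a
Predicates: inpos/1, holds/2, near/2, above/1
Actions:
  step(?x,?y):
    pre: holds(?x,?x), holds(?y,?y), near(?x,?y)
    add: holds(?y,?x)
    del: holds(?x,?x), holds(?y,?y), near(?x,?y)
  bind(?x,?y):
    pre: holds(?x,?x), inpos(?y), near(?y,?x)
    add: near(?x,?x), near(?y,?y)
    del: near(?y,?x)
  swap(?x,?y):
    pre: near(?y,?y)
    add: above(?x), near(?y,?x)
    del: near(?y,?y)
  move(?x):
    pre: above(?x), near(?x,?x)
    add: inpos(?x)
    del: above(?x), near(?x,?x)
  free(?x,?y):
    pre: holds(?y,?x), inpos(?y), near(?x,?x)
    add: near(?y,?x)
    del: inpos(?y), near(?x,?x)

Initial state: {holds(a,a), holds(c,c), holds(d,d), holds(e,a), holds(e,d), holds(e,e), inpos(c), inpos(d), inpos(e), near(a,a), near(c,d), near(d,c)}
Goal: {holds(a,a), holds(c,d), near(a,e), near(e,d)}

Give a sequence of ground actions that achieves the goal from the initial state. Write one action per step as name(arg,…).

1. bind(d,c)  →  {holds(a,a), holds(c,c), holds(d,d), holds(e,a), holds(e,d), holds(e,e), inpos(c), inpos(d), inpos(e), near(a,a), near(c,c), near(d,c), near(d,d)}
2. step(d,c)  →  {holds(a,a), holds(c,d), holds(e,a), holds(e,d), holds(e,e), inpos(c), inpos(d), inpos(e), near(a,a), near(c,c), near(d,d)}
3. swap(e,a)  →  {above(e), holds(a,a), holds(c,d), holds(e,a), holds(e,d), holds(e,e), inpos(c), inpos(d), inpos(e), near(a,e), near(c,c), near(d,d)}
4. free(d,e)  →  {above(e), holds(a,a), holds(c,d), holds(e,a), holds(e,d), holds(e,e), inpos(c), inpos(d), near(a,e), near(c,c), near(e,d)}

bind(d,c); step(d,c); swap(e,a); free(d,e)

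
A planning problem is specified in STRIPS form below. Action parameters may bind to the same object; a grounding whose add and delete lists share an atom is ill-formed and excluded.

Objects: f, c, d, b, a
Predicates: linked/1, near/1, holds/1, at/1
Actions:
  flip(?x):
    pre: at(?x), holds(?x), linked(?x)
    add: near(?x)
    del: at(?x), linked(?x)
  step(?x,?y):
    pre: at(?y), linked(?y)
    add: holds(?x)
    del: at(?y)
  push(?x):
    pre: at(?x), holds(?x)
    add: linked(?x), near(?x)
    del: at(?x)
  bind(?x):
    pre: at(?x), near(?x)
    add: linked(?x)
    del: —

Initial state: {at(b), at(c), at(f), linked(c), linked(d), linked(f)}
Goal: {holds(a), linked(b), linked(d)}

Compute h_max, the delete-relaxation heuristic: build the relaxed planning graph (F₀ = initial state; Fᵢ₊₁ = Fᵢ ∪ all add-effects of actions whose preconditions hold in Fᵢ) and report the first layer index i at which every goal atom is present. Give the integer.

2

F0 = init (6 atoms)
F1 = F0 ∪ {holds(a), holds(b), holds(c), holds(d), holds(f)}  (11 atoms)
F2 = F1 ∪ {linked(b), near(b), near(c), near(f)}  (15 atoms)
goal ⊆ F2  ⇒  h_max = 2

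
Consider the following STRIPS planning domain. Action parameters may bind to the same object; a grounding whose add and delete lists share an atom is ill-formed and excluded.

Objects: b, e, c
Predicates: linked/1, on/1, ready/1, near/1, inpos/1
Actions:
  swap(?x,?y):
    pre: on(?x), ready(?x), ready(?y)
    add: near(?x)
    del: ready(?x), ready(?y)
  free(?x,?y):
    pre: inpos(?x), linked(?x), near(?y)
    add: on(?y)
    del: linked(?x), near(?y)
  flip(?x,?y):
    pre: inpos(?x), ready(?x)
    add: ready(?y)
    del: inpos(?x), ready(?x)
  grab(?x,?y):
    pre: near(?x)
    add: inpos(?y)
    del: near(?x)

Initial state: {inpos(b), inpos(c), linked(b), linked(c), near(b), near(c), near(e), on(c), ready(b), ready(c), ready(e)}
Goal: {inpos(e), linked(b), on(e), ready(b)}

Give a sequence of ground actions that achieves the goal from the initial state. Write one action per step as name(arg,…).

1. free(c,e)  →  {inpos(b), inpos(c), linked(b), near(b), near(c), on(c), on(e), ready(b), ready(c), ready(e)}
2. grab(b,e)  →  {inpos(b), inpos(c), inpos(e), linked(b), near(c), on(c), on(e), ready(b), ready(c), ready(e)}

free(c,e); grab(b,e)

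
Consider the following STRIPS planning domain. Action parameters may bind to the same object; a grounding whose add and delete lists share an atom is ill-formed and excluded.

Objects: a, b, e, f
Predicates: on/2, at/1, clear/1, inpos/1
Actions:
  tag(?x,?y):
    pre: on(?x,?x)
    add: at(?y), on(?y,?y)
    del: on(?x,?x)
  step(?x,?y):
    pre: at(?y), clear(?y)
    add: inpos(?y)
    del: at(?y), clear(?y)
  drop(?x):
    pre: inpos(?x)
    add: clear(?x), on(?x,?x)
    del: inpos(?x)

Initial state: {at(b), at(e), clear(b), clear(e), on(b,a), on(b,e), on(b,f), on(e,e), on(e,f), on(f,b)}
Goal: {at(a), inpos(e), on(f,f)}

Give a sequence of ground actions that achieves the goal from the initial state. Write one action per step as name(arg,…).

tag(e,a); tag(a,f); step(a,e)

1. tag(e,a)  →  {at(a), at(b), at(e), clear(b), clear(e), on(a,a), on(b,a), on(b,e), on(b,f), on(e,f), on(f,b)}
2. tag(a,f)  →  {at(a), at(b), at(e), at(f), clear(b), clear(e), on(b,a), on(b,e), on(b,f), on(e,f), on(f,b), on(f,f)}
3. step(a,e)  →  {at(a), at(b), at(f), clear(b), inpos(e), on(b,a), on(b,e), on(b,f), on(e,f), on(f,b), on(f,f)}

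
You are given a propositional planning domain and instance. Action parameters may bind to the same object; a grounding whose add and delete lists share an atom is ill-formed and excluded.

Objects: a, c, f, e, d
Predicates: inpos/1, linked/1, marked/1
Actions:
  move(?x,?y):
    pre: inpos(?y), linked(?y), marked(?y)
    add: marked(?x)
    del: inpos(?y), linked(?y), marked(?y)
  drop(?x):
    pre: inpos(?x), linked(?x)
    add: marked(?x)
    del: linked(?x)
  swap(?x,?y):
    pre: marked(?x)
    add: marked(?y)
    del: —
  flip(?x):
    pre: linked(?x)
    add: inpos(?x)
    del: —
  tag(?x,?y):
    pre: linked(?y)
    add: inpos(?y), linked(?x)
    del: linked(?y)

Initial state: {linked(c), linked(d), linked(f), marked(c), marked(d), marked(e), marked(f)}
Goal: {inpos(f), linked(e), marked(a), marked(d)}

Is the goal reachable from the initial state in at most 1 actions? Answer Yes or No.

No

1. swap(c,a)  →  {linked(c), linked(d), linked(f), marked(a), marked(c), marked(d), marked(e), marked(f)}
2. tag(e,f)  →  {inpos(f), linked(c), linked(d), linked(e), marked(a), marked(c), marked(d), marked(e), marked(f)}
optimal plan length = 2; 2 > 1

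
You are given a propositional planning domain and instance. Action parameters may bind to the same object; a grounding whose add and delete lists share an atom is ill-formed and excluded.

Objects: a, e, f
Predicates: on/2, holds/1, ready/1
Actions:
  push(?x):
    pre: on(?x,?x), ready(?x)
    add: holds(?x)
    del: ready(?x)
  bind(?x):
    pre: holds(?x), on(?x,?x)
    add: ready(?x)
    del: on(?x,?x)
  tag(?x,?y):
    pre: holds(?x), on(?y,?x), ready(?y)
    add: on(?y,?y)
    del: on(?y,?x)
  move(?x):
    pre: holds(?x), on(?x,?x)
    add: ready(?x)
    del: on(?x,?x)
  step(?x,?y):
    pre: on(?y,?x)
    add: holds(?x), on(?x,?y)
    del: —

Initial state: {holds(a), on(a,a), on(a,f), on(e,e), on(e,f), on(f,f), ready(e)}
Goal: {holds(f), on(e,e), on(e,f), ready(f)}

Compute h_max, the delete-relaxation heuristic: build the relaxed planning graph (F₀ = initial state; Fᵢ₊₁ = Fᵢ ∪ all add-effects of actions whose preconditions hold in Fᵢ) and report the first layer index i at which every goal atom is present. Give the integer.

F0 = init (7 atoms)
F1 = F0 ∪ {holds(e), holds(f), on(f,a), on(f,e), ready(a)}  (12 atoms)
F2 = F1 ∪ {ready(f)}  (13 atoms)
goal ⊆ F2  ⇒  h_max = 2

2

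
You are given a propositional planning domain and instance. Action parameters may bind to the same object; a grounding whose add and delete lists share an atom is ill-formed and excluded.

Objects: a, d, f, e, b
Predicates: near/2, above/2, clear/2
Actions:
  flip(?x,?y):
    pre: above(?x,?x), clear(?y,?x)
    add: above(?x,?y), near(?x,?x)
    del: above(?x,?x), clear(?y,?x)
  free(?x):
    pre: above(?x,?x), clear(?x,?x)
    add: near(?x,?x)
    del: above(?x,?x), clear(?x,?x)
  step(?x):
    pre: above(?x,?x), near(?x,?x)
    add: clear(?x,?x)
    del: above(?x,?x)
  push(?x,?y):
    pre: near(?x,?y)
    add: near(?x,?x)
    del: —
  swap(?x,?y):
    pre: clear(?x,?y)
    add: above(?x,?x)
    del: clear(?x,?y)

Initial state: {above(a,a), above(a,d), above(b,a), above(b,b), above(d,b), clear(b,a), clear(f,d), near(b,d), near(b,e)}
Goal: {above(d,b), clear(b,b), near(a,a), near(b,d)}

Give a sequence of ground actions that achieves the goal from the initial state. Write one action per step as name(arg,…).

flip(a,b); push(b,d); step(b)

1. flip(a,b)  →  {above(a,b), above(a,d), above(b,a), above(b,b), above(d,b), clear(f,d), near(a,a), near(b,d), near(b,e)}
2. push(b,d)  →  {above(a,b), above(a,d), above(b,a), above(b,b), above(d,b), clear(f,d), near(a,a), near(b,b), near(b,d), near(b,e)}
3. step(b)  →  {above(a,b), above(a,d), above(b,a), above(d,b), clear(b,b), clear(f,d), near(a,a), near(b,b), near(b,d), near(b,e)}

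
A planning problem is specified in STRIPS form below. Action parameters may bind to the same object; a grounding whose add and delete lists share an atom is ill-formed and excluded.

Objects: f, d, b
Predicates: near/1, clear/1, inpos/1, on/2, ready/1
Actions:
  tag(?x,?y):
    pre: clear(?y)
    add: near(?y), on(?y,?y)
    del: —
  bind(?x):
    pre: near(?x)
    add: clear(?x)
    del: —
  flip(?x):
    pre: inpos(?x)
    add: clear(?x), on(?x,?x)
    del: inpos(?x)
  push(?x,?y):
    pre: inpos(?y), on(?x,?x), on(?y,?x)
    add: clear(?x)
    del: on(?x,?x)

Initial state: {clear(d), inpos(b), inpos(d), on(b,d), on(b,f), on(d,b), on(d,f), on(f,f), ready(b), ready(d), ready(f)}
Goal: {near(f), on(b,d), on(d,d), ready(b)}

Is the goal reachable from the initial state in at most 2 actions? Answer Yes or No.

No

1. tag(f,d)  →  {clear(d), inpos(b), inpos(d), near(d), on(b,d), on(b,f), on(d,b), on(d,d), on(d,f), on(f,f), ready(b), ready(d), ready(f)}
2. push(f,d)  →  {clear(d), clear(f), inpos(b), inpos(d), near(d), on(b,d), on(b,f), on(d,b), on(d,d), on(d,f), ready(b), ready(d), ready(f)}
3. tag(f,f)  →  {clear(d), clear(f), inpos(b), inpos(d), near(d), near(f), on(b,d), on(b,f), on(d,b), on(d,d), on(d,f), on(f,f), ready(b), ready(d), ready(f)}
optimal plan length = 3; 3 > 2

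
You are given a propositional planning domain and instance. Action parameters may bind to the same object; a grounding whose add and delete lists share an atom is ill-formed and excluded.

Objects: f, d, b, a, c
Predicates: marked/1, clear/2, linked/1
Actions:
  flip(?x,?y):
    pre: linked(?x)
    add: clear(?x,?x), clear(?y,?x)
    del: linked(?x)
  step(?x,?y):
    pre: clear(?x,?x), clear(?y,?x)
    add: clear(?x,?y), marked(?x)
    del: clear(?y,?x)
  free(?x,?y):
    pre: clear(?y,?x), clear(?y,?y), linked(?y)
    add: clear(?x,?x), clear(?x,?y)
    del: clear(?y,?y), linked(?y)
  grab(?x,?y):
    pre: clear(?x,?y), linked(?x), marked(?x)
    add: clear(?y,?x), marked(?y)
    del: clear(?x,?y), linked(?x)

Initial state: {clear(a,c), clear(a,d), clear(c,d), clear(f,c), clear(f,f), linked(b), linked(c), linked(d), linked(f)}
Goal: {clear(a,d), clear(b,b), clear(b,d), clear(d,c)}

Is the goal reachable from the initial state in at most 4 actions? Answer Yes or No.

1. flip(d,b)  →  {clear(a,c), clear(a,d), clear(b,d), clear(c,d), clear(d,d), clear(f,c), clear(f,f), linked(b), linked(c), linked(f)}
2. flip(b,f)  →  {clear(a,c), clear(a,d), clear(b,b), clear(b,d), clear(c,d), clear(d,d), clear(f,b), clear(f,c), clear(f,f), linked(c), linked(f)}
3. flip(c,d)  →  {clear(a,c), clear(a,d), clear(b,b), clear(b,d), clear(c,c), clear(c,d), clear(d,c), clear(d,d), clear(f,b), clear(f,c), clear(f,f), linked(f)}
optimal plan length = 3; 3 ≤ 4

Yes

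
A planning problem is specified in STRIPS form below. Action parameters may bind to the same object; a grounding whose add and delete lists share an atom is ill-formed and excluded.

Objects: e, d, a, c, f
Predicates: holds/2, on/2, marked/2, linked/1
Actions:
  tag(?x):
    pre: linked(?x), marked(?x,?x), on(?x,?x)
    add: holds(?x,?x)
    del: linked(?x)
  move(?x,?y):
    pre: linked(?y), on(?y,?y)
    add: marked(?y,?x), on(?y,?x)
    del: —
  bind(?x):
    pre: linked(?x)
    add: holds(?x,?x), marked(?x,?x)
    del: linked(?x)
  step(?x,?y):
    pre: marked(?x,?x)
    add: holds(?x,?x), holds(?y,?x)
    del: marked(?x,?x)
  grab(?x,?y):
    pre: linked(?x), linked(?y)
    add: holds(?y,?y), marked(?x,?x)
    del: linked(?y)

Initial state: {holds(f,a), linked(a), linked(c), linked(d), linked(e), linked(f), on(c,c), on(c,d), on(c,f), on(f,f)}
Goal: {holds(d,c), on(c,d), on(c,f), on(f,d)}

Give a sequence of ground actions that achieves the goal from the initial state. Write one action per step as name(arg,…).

move(d,f); move(c,c); step(c,d)

1. move(d,f)  →  {holds(f,a), linked(a), linked(c), linked(d), linked(e), linked(f), marked(f,d), on(c,c), on(c,d), on(c,f), on(f,d), on(f,f)}
2. move(c,c)  →  {holds(f,a), linked(a), linked(c), linked(d), linked(e), linked(f), marked(c,c), marked(f,d), on(c,c), on(c,d), on(c,f), on(f,d), on(f,f)}
3. step(c,d)  →  {holds(c,c), holds(d,c), holds(f,a), linked(a), linked(c), linked(d), linked(e), linked(f), marked(f,d), on(c,c), on(c,d), on(c,f), on(f,d), on(f,f)}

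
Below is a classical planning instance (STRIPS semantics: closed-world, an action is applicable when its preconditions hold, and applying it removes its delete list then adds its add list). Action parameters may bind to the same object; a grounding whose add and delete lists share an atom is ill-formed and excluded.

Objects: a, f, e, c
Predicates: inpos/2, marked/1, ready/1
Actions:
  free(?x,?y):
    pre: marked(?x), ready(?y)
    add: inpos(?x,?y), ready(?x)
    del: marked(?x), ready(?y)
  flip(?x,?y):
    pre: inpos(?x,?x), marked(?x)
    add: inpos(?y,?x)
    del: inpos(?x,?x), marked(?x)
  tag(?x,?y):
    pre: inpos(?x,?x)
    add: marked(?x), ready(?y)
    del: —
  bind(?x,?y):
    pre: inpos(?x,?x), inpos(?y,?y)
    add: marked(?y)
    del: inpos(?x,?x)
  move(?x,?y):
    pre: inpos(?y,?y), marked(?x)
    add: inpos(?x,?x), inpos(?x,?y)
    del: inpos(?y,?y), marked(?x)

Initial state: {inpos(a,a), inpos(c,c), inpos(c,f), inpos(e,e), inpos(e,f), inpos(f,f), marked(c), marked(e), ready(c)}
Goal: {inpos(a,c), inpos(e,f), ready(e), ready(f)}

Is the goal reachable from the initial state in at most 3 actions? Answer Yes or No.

Yes

1. free(e,c)  →  {inpos(a,a), inpos(c,c), inpos(c,f), inpos(e,c), inpos(e,e), inpos(e,f), inpos(f,f), marked(c), ready(e)}
2. flip(c,a)  →  {inpos(a,a), inpos(a,c), inpos(c,f), inpos(e,c), inpos(e,e), inpos(e,f), inpos(f,f), ready(e)}
3. tag(a,f)  →  {inpos(a,a), inpos(a,c), inpos(c,f), inpos(e,c), inpos(e,e), inpos(e,f), inpos(f,f), marked(a), ready(e), ready(f)}
optimal plan length = 3; 3 ≤ 3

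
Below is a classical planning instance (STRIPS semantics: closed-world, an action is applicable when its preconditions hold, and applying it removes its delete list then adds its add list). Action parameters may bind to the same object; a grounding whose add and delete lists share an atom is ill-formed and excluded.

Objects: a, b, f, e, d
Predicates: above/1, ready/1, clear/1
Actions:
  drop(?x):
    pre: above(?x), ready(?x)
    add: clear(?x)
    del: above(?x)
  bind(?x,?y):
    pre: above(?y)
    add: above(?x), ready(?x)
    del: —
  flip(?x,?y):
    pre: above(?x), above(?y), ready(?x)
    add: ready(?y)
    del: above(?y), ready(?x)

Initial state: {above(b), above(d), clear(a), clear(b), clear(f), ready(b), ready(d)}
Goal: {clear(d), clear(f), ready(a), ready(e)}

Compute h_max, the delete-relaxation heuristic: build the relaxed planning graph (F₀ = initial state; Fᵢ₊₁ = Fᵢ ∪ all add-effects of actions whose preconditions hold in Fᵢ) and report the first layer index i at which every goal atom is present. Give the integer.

F0 = init (7 atoms)
F1 = F0 ∪ {above(a), above(e), above(f), clear(d), ready(a), ready(e), ready(f)}  (14 atoms)
goal ⊆ F1  ⇒  h_max = 1

1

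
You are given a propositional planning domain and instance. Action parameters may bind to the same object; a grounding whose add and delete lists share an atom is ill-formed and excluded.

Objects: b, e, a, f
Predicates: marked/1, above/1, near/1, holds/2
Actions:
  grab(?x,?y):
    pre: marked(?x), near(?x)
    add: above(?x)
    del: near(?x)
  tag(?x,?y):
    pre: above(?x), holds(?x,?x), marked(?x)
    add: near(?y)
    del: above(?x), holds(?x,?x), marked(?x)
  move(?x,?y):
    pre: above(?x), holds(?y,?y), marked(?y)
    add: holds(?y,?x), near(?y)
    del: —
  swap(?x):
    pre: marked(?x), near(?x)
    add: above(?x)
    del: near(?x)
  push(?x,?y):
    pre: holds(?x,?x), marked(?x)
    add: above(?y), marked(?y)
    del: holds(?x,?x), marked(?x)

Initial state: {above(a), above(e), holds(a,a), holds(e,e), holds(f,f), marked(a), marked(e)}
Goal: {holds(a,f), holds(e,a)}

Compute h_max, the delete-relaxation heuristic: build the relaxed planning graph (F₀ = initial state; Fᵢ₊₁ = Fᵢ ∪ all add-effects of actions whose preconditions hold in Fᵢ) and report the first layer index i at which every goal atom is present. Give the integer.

F0 = init (7 atoms)
F1 = F0 ∪ {above(b), above(f), holds(a,e), holds(e,a), marked(b), marked(f), near(a), near(b), near(e), near(f)}  (17 atoms)
F2 = F1 ∪ {holds(a,b), holds(a,f), holds(e,b), holds(e,f), holds(f,a), holds(f,b), holds(f,e)}  (24 atoms)
goal ⊆ F2  ⇒  h_max = 2

2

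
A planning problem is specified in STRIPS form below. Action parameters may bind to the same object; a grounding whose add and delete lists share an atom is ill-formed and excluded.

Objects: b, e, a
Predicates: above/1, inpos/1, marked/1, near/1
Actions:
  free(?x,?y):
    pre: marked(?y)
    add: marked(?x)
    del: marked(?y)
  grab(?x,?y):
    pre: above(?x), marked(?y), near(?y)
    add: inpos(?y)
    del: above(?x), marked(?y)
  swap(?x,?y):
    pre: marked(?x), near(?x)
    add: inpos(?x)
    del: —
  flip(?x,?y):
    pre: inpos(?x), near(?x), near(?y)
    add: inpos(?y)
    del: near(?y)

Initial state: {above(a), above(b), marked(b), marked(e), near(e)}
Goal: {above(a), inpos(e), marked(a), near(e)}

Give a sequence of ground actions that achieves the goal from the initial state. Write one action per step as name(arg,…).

free(a,b); grab(b,e)

1. free(a,b)  →  {above(a), above(b), marked(a), marked(e), near(e)}
2. grab(b,e)  →  {above(a), inpos(e), marked(a), near(e)}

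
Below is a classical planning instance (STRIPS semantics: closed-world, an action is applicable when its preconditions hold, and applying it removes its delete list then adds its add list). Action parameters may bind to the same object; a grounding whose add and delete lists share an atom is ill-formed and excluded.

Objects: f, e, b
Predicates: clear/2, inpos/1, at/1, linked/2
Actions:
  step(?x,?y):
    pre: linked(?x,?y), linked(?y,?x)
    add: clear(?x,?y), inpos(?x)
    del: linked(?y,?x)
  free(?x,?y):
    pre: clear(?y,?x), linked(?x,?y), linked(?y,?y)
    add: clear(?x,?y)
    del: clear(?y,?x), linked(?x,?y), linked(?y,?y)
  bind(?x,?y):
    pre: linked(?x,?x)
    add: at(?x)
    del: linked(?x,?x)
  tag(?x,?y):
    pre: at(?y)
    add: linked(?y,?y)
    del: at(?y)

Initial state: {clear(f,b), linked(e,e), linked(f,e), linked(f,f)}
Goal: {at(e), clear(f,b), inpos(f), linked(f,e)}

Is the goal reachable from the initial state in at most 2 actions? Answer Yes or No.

1. step(f,f)  →  {clear(f,b), clear(f,f), inpos(f), linked(e,e), linked(f,e)}
2. bind(e,f)  →  {at(e), clear(f,b), clear(f,f), inpos(f), linked(f,e)}
optimal plan length = 2; 2 ≤ 2

Yes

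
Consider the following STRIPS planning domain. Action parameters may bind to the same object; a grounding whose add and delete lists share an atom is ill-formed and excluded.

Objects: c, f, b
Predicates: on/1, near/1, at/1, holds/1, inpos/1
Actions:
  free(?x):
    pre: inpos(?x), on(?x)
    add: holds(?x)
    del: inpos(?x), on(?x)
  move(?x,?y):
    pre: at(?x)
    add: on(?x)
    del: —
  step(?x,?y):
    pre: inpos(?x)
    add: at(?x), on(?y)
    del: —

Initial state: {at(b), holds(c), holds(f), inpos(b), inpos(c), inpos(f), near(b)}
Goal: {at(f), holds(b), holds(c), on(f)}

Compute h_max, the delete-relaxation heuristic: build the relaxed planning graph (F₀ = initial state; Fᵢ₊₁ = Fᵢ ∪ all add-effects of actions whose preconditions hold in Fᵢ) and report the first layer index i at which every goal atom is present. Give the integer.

2

F0 = init (7 atoms)
F1 = F0 ∪ {at(c), at(f), on(b), on(c), on(f)}  (12 atoms)
F2 = F1 ∪ {holds(b)}  (13 atoms)
goal ⊆ F2  ⇒  h_max = 2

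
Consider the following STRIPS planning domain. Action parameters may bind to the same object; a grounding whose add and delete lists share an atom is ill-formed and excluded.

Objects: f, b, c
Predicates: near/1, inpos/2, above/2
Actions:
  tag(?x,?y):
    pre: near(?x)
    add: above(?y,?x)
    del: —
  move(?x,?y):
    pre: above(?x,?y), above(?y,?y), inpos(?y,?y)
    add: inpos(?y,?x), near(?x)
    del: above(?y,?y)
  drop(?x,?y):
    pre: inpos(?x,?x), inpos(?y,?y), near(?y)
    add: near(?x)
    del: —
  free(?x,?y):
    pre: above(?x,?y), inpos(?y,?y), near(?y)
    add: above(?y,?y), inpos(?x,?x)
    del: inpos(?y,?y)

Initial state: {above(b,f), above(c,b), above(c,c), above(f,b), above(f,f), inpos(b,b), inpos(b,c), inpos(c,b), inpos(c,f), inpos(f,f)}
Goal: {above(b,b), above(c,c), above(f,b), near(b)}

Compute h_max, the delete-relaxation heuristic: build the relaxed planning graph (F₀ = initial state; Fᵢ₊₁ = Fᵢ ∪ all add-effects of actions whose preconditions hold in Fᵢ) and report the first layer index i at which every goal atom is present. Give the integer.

2

F0 = init (10 atoms)
F1 = F0 ∪ {inpos(f,b), near(b), near(f)}  (13 atoms)
F2 = F1 ∪ {above(b,b), above(c,f), inpos(c,c)}  (16 atoms)
goal ⊆ F2  ⇒  h_max = 2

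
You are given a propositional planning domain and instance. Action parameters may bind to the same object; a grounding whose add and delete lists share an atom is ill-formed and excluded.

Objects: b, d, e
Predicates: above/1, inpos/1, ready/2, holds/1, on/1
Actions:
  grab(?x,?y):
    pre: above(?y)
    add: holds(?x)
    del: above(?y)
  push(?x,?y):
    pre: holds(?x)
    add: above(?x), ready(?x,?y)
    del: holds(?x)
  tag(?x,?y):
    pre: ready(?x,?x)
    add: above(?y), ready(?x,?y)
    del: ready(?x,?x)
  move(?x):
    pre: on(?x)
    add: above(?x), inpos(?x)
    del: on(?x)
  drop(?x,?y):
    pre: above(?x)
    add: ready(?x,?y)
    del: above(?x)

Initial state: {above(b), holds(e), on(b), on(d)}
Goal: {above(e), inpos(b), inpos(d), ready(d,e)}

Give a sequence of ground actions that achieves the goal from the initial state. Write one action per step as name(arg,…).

push(e,b); move(b); move(d); drop(d,e)

1. push(e,b)  →  {above(b), above(e), on(b), on(d), ready(e,b)}
2. move(b)  →  {above(b), above(e), inpos(b), on(d), ready(e,b)}
3. move(d)  →  {above(b), above(d), above(e), inpos(b), inpos(d), ready(e,b)}
4. drop(d,e)  →  {above(b), above(e), inpos(b), inpos(d), ready(d,e), ready(e,b)}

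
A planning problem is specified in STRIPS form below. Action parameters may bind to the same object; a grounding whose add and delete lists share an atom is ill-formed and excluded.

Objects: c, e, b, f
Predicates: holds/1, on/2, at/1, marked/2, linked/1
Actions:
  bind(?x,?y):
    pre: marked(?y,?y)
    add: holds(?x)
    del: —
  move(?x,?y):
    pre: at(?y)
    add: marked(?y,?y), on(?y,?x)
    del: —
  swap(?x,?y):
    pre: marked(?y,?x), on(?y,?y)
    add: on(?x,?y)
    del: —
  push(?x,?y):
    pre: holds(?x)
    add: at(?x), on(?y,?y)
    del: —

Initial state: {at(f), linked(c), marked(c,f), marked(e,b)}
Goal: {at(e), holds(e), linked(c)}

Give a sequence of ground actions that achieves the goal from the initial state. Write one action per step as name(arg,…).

move(c,f); bind(e,f); push(e,c)

1. move(c,f)  →  {at(f), linked(c), marked(c,f), marked(e,b), marked(f,f), on(f,c)}
2. bind(e,f)  →  {at(f), holds(e), linked(c), marked(c,f), marked(e,b), marked(f,f), on(f,c)}
3. push(e,c)  →  {at(e), at(f), holds(e), linked(c), marked(c,f), marked(e,b), marked(f,f), on(c,c), on(f,c)}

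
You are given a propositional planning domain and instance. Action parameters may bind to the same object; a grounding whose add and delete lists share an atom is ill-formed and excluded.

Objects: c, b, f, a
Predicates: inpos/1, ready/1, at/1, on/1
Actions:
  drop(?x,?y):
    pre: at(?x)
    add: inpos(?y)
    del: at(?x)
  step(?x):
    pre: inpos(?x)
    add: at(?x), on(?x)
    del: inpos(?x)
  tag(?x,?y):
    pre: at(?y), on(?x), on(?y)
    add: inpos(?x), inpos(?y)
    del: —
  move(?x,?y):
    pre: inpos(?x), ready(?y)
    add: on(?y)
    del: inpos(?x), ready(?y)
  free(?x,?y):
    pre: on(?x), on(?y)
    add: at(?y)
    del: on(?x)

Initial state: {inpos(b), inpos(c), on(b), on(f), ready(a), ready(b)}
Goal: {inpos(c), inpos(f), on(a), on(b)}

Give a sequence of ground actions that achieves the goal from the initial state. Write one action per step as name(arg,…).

step(c); tag(f,c); move(b,a)

1. step(c)  →  {at(c), inpos(b), on(b), on(c), on(f), ready(a), ready(b)}
2. tag(f,c)  →  {at(c), inpos(b), inpos(c), inpos(f), on(b), on(c), on(f), ready(a), ready(b)}
3. move(b,a)  →  {at(c), inpos(c), inpos(f), on(a), on(b), on(c), on(f), ready(b)}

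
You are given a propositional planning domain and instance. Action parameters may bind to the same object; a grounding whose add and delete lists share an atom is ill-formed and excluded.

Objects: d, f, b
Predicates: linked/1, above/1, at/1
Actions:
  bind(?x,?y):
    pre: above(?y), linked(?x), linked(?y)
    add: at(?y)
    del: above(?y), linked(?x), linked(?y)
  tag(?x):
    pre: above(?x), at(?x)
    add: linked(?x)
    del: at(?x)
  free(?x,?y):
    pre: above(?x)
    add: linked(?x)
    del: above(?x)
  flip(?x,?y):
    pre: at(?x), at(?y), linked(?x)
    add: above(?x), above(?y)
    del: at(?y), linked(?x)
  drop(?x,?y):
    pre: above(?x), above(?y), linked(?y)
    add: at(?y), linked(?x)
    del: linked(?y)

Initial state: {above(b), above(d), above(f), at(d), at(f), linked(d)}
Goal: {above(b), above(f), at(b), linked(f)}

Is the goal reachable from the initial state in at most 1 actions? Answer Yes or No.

1. drop(b,d)  →  {above(b), above(d), above(f), at(d), at(f), linked(b)}
2. drop(f,b)  →  {above(b), above(d), above(f), at(b), at(d), at(f), linked(f)}
optimal plan length = 2; 2 > 1

No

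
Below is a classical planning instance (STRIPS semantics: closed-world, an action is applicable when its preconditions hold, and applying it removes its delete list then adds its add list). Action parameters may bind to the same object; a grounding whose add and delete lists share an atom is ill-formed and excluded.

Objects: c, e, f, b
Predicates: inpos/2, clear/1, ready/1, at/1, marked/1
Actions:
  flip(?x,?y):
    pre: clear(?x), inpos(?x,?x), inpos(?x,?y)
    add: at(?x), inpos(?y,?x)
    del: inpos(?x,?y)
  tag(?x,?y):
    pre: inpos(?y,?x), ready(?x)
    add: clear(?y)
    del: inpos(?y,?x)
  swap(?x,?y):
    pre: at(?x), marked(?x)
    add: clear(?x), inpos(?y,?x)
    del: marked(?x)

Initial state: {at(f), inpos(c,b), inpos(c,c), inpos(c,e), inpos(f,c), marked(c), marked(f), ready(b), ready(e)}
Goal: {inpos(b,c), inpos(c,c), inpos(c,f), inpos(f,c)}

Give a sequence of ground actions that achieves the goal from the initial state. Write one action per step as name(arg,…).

1. tag(e,c)  →  {at(f), clear(c), inpos(c,b), inpos(c,c), inpos(f,c), marked(c), marked(f), ready(b), ready(e)}
2. flip(c,b)  →  {at(c), at(f), clear(c), inpos(b,c), inpos(c,c), inpos(f,c), marked(c), marked(f), ready(b), ready(e)}
3. swap(f,c)  →  {at(c), at(f), clear(c), clear(f), inpos(b,c), inpos(c,c), inpos(c,f), inpos(f,c), marked(c), ready(b), ready(e)}

tag(e,c); flip(c,b); swap(f,c)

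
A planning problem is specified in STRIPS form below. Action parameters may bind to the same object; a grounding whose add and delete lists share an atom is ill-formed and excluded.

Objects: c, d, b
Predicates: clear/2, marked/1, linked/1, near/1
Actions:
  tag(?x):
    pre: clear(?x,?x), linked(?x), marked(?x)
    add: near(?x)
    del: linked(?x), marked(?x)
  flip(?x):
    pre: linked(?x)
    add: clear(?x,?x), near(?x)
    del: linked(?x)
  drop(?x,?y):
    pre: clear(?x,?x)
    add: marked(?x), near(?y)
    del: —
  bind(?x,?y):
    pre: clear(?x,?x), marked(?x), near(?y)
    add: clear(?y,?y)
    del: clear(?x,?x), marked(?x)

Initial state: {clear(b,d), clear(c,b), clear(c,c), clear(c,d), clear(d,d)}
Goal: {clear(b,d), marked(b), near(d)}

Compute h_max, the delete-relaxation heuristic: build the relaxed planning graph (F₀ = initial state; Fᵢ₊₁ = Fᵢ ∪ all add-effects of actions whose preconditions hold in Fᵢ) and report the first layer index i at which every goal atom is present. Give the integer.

3

F0 = init (5 atoms)
F1 = F0 ∪ {marked(c), marked(d), near(b), near(c), near(d)}  (10 atoms)
F2 = F1 ∪ {clear(b,b)}  (11 atoms)
F3 = F2 ∪ {marked(b)}  (12 atoms)
goal ⊆ F3  ⇒  h_max = 3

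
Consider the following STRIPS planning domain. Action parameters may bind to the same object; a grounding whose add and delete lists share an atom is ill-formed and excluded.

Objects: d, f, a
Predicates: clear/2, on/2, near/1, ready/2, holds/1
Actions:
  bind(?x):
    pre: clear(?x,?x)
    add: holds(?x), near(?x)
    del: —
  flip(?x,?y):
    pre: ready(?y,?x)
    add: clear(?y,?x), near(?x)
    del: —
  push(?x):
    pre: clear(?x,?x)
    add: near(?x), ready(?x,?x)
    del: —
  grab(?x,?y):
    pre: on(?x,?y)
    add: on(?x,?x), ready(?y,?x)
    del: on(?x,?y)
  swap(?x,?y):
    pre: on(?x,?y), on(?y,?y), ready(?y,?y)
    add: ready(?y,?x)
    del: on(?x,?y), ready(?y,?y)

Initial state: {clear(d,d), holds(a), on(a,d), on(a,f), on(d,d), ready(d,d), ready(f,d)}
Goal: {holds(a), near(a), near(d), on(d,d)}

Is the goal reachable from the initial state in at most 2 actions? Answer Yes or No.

No

1. bind(d)  →  {clear(d,d), holds(a), holds(d), near(d), on(a,d), on(a,f), on(d,d), ready(d,d), ready(f,d)}
2. grab(a,d)  →  {clear(d,d), holds(a), holds(d), near(d), on(a,a), on(a,f), on(d,d), ready(d,a), ready(d,d), ready(f,d)}
3. flip(a,d)  →  {clear(d,a), clear(d,d), holds(a), holds(d), near(a), near(d), on(a,a), on(a,f), on(d,d), ready(d,a), ready(d,d), ready(f,d)}
optimal plan length = 3; 3 > 2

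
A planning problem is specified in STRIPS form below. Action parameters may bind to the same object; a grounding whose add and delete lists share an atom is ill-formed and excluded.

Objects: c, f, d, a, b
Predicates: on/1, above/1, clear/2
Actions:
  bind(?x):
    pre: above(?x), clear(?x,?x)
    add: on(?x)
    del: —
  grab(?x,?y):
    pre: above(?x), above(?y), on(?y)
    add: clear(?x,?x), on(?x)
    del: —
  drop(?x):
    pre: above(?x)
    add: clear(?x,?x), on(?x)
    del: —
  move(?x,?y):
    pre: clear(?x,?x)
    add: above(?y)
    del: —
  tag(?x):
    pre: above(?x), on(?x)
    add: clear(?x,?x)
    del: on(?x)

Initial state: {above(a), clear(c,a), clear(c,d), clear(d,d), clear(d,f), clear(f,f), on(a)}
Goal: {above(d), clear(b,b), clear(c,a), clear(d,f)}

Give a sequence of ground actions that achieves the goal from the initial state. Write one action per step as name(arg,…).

move(f,d); move(f,b); grab(b,a)

1. move(f,d)  →  {above(a), above(d), clear(c,a), clear(c,d), clear(d,d), clear(d,f), clear(f,f), on(a)}
2. move(f,b)  →  {above(a), above(b), above(d), clear(c,a), clear(c,d), clear(d,d), clear(d,f), clear(f,f), on(a)}
3. grab(b,a)  →  {above(a), above(b), above(d), clear(b,b), clear(c,a), clear(c,d), clear(d,d), clear(d,f), clear(f,f), on(a), on(b)}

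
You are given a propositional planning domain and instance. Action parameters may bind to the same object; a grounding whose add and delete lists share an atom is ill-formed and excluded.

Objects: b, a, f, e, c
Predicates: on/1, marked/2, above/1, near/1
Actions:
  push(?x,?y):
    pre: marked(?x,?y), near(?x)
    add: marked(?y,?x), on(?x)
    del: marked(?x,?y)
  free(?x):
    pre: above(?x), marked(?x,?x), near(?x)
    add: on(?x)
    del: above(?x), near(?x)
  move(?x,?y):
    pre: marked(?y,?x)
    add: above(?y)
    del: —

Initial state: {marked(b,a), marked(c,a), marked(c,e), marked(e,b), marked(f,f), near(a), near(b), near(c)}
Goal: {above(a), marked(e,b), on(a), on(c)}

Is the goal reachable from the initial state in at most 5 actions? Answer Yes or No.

Yes

1. push(c,a)  →  {marked(a,c), marked(b,a), marked(c,e), marked(e,b), marked(f,f), near(a), near(b), near(c), on(c)}
2. move(c,a)  →  {above(a), marked(a,c), marked(b,a), marked(c,e), marked(e,b), marked(f,f), near(a), near(b), near(c), on(c)}
3. push(a,c)  →  {above(a), marked(b,a), marked(c,a), marked(c,e), marked(e,b), marked(f,f), near(a), near(b), near(c), on(a), on(c)}
optimal plan length = 3; 3 ≤ 5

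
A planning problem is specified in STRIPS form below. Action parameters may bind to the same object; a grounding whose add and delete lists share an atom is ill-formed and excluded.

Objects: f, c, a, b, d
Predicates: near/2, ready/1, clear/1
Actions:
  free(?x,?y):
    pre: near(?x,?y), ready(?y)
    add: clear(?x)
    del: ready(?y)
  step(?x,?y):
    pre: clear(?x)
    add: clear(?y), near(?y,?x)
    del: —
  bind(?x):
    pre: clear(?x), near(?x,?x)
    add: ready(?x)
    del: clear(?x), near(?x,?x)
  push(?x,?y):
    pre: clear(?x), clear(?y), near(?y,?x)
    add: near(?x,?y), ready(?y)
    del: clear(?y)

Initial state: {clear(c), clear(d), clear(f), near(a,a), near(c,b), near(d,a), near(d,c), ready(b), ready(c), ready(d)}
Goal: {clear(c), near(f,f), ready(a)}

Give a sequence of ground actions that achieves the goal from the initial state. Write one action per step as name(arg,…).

1. step(f,f)  →  {clear(c), clear(d), clear(f), near(a,a), near(c,b), near(d,a), near(d,c), near(f,f), ready(b), ready(c), ready(d)}
2. step(f,a)  →  {clear(a), clear(c), clear(d), clear(f), near(a,a), near(a,f), near(c,b), near(d,a), near(d,c), near(f,f), ready(b), ready(c), ready(d)}
3. bind(a)  →  {clear(c), clear(d), clear(f), near(a,f), near(c,b), near(d,a), near(d,c), near(f,f), ready(a), ready(b), ready(c), ready(d)}

step(f,f); step(f,a); bind(a)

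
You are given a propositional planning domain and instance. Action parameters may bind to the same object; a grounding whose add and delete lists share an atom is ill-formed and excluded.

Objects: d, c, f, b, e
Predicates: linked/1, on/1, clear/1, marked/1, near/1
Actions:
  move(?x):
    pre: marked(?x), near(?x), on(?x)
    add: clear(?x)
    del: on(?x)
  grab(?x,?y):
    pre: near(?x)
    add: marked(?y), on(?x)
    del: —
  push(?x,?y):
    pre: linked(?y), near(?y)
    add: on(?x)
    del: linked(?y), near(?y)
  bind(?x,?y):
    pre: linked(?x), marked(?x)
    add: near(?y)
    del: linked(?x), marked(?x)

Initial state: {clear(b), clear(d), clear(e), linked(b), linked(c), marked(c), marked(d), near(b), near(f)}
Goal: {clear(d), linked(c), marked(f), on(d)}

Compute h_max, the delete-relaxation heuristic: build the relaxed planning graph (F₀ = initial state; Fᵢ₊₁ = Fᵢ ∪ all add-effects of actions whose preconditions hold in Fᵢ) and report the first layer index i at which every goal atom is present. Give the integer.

F0 = init (9 atoms)
F1 = F0 ∪ {marked(b), marked(e), marked(f), near(c), near(d), near(e), on(b), on(c), on(d), on(e), on(f)}  (20 atoms)
goal ⊆ F1  ⇒  h_max = 1

1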